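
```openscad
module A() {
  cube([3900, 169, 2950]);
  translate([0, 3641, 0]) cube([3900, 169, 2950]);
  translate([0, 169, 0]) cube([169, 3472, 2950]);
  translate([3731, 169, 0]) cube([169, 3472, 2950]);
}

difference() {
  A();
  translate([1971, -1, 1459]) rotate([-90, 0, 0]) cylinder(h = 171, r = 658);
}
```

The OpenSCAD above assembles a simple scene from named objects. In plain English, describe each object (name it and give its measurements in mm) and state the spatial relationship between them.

A is the wall frame of a small rectangular building: four walls, each 2950 mm tall and 169 mm thick, enclosing a footprint 3900 mm (x) by 3810 mm (y) outside-to-outside, with no floor or roof. The front and back walls (the −y and +y sides) span the full width; the two side walls fit between them.

The house frame has a circular hole of radius 658 mm through its front wall, centred at (x = 1971, z = 1459).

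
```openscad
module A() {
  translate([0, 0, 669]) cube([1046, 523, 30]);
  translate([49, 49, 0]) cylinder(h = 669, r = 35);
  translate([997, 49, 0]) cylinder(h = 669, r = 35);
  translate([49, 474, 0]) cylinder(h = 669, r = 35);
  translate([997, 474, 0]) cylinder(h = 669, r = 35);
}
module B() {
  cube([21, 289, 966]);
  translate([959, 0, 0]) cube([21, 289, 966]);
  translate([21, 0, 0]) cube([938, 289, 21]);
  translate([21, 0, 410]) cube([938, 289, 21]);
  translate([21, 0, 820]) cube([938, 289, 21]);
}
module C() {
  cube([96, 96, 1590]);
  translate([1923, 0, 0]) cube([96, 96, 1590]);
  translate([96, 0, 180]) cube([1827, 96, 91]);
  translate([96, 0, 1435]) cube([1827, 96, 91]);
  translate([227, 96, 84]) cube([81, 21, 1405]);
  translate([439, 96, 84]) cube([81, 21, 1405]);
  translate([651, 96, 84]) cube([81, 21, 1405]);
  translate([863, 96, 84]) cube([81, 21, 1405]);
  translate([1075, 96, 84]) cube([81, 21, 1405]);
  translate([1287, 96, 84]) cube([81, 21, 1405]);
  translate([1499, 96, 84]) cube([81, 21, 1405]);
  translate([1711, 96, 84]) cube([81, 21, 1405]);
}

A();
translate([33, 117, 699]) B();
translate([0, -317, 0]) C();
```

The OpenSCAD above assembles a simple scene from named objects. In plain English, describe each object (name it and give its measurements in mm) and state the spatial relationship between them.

A is a table with a 1046×523 mm rectangular top, 30 mm thick, top surface at z = 699 mm, supported by four round legs of 70 mm diameter, each leg's bounding box inset 14 mm from the nearest pair of top edges, running from the floor.

B is an open bookshelf. Two side panels, each 21 mm thick, 289 mm deep and 966 mm tall, stand 980 mm apart (outside-to-outside). Between them sit 3 shelves, each 21 mm thick and 289 mm deep, spanning the full gap between the sides. The bottom shelf rests on the floor (its underside at z = 0) and the clear gap between one shelf's top and the next shelf's underside is 389 mm.

C is a fence section. Two 96×96 mm posts, 1590 mm tall, stand on the floor with a clear span of 1827 mm between their inner faces. Two horizontal rails of 96×91 mm section span the gap between the posts with their undersides at z = 180 mm and z = 1435 mm, flush with the posts' −y face. 8 pickets, each 81 mm wide, 21 mm thick and 1405 mm tall, are fixed to the +y face of the rails with their bottoms at z = 84 mm, evenly spaced across the span with equal gaps (rounded down to the nearest mm) at the −x end and between each pair — any rounding remainder accumulates at the +x end.

The bookshelf is on top of the table, centred. The fence section is on the floor beside the table on its −y side.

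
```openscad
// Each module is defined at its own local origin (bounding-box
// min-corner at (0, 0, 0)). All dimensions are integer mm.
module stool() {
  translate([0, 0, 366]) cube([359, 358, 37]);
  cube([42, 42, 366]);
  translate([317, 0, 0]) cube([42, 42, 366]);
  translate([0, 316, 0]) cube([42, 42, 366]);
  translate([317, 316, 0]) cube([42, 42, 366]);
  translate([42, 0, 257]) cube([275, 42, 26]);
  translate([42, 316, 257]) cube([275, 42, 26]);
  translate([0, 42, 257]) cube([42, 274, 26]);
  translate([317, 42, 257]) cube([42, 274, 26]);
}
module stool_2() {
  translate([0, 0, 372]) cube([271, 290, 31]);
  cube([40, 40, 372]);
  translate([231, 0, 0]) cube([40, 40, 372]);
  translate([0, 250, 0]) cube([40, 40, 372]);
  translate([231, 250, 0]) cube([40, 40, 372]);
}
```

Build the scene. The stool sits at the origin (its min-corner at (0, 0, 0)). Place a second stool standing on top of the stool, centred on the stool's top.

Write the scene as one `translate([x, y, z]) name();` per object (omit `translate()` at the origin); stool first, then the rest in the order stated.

stool();
translate([44, 34, 403]) stool_2();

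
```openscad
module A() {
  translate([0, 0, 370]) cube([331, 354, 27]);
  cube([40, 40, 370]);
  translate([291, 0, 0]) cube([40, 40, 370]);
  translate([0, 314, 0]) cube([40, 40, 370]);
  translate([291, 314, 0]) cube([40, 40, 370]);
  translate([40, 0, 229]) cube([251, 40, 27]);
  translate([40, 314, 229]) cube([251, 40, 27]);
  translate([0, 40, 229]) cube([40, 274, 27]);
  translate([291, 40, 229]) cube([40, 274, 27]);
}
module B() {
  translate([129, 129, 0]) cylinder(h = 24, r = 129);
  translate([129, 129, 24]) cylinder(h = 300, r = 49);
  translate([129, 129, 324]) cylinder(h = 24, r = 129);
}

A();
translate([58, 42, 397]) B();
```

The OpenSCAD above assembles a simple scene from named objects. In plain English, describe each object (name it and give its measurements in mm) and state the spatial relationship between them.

A is a four-legged stool. The seat is a 331×354×27 mm slab whose top surface is at z = 397 mm; four square legs, each 40×40 mm in cross-section, run from the floor (z = 0) to the underside of the seat, each flush with a corner of the seat. Four stretchers, 40 mm wide and 27 mm tall, connect adjacent legs with their undersides at z = 229 mm, each running between the inner faces of the legs it joins and aligned with the legs' outer faces on the other axis.

B is a spool: two coaxial disc flanges of radius 129 mm and thickness 24 mm, joined by a core cylinder of radius 49 mm and height 300 mm. The lower flange rests on z = 0 and the three cylinders share a vertical axis.

The spool is on top of the stool.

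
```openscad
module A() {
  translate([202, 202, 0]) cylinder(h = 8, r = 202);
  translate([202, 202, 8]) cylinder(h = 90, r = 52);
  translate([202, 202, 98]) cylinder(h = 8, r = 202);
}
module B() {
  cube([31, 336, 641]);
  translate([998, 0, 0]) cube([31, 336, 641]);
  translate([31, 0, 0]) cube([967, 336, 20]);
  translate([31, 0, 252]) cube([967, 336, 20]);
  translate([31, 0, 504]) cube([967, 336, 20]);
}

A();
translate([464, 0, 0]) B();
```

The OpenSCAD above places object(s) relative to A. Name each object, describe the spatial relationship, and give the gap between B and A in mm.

A is a spool. B is a bookshelf. The bookshelf is on the floor beside the spool on its +x side. The gap between the bookshelf and the spool is 60 mm.

The bookshelf's nearest face is 60 mm from the spool's +x face.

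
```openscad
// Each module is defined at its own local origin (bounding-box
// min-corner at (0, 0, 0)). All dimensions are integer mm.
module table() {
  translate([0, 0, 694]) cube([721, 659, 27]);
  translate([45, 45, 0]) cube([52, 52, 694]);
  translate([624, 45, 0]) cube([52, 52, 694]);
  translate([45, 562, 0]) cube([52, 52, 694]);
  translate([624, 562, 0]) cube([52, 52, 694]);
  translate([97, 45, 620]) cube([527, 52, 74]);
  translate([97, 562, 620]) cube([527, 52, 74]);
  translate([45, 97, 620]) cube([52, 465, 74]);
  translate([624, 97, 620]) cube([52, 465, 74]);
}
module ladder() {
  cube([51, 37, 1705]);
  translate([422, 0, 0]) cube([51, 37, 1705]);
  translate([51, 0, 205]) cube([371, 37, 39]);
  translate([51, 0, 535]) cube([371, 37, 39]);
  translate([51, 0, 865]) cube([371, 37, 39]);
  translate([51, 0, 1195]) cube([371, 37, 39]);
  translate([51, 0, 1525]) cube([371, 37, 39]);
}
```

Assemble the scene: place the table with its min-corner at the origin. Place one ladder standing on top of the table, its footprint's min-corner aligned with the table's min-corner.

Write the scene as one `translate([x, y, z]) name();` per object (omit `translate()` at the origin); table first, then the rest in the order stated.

table();
translate([0, 0, 721]) ladder();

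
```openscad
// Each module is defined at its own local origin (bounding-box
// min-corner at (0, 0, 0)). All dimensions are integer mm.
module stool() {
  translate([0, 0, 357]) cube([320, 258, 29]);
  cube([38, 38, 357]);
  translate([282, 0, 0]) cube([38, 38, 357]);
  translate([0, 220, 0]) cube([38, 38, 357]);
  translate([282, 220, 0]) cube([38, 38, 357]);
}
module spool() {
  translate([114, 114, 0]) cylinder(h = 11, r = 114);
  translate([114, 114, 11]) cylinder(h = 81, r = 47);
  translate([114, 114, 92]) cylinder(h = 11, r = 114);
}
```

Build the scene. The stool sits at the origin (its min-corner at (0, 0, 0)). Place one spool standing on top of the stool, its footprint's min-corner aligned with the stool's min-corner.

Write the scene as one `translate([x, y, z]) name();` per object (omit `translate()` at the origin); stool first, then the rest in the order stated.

stool();
translate([0, 0, 386]) spool();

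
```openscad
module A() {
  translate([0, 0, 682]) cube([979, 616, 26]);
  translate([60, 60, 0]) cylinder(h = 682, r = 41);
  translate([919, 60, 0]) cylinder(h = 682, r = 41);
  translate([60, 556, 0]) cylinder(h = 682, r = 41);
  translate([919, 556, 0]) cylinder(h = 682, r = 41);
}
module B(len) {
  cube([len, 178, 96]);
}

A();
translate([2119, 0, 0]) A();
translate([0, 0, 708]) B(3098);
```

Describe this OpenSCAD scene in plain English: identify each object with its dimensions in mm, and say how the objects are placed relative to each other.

A is a table: top 979 mm (x) × 616 mm (y), 26 mm thick, upper face at z = 708 mm, on four round legs of 82 mm diameter, each leg's bounding box inset 19 mm from the nearest pair of top edges, running from z = 0 to the bottom of the top.

B is a rectangular beam 3098 mm long (x), 178 mm deep (y), 96 mm thick (z).

The beam spans the tops of two tables placed 1140 mm apart, resting at z = 708 mm.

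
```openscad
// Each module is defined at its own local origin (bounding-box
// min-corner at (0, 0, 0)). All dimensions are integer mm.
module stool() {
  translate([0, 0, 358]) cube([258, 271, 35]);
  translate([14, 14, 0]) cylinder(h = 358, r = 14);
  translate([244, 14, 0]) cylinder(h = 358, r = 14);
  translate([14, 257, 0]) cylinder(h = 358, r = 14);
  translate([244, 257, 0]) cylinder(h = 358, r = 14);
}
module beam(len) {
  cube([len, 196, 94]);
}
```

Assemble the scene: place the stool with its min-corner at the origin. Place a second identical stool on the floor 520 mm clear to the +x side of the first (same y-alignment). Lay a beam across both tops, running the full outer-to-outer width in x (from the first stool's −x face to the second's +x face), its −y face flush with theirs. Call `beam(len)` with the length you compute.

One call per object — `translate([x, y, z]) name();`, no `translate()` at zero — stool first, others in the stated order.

stool();
translate([778, 0, 0]) stool();
translate([0, 0, 393]) beam(1036);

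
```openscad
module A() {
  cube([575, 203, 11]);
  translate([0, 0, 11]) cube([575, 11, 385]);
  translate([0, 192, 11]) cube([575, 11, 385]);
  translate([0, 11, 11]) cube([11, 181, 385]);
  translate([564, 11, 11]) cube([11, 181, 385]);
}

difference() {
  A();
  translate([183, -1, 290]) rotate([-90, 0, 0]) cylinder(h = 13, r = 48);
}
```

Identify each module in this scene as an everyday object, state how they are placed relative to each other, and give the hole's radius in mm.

A is an open box. The open box has a circular hole through its front wall. The hole's radius is 48 mm.

The subtracted cylinder has r = 48 mm.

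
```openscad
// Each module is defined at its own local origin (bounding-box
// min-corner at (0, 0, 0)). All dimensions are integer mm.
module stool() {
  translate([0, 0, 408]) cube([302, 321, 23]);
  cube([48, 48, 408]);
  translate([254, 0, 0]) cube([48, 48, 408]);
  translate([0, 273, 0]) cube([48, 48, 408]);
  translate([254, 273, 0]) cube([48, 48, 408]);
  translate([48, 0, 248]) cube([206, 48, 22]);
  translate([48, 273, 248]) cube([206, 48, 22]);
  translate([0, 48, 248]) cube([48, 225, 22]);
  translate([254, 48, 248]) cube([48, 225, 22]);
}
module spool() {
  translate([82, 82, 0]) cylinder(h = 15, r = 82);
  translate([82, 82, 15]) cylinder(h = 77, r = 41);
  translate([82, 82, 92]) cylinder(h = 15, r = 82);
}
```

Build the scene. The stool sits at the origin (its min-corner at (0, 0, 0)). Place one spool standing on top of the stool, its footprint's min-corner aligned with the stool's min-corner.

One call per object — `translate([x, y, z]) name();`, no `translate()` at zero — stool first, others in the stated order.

stool();
translate([0, 0, 431]) spool();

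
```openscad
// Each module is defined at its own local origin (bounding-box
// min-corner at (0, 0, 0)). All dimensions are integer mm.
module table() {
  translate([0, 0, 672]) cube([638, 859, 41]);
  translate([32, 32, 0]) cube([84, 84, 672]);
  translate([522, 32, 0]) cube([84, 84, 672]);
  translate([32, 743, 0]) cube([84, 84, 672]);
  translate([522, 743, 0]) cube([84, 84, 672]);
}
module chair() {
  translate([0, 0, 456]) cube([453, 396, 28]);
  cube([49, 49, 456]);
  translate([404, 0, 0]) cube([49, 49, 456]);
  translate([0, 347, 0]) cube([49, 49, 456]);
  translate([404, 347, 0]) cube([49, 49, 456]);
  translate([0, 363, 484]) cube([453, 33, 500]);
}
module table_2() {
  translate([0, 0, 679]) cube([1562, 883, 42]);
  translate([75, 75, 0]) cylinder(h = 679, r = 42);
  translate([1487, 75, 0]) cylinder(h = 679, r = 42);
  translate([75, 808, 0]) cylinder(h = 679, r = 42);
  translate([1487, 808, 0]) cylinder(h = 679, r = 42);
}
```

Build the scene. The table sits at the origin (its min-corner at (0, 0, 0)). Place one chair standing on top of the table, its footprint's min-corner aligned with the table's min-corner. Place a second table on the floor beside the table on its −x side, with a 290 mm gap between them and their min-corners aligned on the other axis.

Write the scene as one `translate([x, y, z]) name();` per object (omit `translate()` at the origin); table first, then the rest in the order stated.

table();
translate([0, 0, 713]) chair();
translate([-1852, 0, 0]) table_2();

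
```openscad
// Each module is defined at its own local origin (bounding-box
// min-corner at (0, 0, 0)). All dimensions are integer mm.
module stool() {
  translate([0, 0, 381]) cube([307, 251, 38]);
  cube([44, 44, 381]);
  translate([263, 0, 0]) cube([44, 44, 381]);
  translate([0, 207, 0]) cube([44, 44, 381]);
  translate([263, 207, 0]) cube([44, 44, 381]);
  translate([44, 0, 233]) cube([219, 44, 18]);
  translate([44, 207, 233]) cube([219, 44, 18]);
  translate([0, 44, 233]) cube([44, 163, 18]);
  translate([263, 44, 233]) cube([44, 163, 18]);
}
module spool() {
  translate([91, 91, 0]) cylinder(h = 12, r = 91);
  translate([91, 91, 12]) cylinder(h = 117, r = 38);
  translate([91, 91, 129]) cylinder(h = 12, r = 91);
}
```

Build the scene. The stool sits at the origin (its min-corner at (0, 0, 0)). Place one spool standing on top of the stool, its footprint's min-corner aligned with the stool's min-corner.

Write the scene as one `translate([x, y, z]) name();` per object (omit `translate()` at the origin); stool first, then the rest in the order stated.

stool();
translate([0, 0, 419]) spool();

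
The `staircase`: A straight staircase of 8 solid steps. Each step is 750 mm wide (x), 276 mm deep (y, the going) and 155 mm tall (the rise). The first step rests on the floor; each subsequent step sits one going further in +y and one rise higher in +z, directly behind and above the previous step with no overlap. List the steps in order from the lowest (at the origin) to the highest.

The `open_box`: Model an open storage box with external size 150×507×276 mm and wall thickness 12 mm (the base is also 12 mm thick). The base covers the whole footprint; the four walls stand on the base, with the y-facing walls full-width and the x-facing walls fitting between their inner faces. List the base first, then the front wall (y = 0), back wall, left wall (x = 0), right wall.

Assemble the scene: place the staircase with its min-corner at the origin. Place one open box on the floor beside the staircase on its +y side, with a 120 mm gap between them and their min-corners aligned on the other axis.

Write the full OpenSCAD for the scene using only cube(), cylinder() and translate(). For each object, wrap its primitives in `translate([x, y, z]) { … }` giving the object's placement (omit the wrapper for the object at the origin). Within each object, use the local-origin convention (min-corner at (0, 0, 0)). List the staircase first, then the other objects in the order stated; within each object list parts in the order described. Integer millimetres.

cube([750, 276, 155]);
translate([0, 276, 155]) cube([750, 276, 155]);
translate([0, 552, 310]) cube([750, 276, 155]);
translate([0, 828, 465]) cube([750, 276, 155]);
translate([0, 1104, 620]) cube([750, 276, 155]);
translate([0, 1380, 775]) cube([750, 276, 155]);
translate([0, 1656, 930]) cube([750, 276, 155]);
translate([0, 1932, 1085]) cube([750, 276, 155]);
translate([0, 2328, 0]) {
  cube([150, 507, 12]);
  translate([0, 0, 12]) cube([150, 12, 264]);
  translate([0, 495, 12]) cube([150, 12, 264]);
  translate([0, 12, 12]) cube([12, 483, 264]);
  translate([138, 12, 12]) cube([12, 483, 264]);
}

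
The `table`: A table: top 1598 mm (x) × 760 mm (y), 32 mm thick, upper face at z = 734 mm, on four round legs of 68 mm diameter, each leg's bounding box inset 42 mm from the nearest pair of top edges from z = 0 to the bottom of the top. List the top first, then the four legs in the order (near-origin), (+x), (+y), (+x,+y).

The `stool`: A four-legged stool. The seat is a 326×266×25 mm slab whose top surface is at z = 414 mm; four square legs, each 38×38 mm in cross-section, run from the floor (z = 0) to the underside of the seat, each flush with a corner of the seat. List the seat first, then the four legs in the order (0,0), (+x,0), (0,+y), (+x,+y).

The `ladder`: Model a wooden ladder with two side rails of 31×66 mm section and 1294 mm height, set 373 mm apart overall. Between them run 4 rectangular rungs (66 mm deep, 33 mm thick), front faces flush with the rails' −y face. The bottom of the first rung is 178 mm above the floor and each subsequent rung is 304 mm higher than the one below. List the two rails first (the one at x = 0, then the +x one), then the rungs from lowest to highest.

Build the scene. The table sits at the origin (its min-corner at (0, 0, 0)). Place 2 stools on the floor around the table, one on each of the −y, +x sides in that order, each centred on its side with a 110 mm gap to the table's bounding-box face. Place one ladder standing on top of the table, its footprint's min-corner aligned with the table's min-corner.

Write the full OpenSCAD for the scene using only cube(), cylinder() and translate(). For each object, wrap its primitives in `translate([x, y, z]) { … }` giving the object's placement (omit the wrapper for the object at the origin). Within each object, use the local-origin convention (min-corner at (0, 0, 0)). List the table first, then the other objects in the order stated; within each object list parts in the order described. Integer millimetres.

translate([0, 0, 702]) cube([1598, 760, 32]);
translate([76, 76, 0]) cylinder(h = 702, r = 34);
translate([1522, 76, 0]) cylinder(h = 702, r = 34);
translate([76, 684, 0]) cylinder(h = 702, r = 34);
translate([1522, 684, 0]) cylinder(h = 702, r = 34);
translate([636, -376, 0]) {
  translate([0, 0, 389]) cube([326, 266, 25]);
  cube([38, 38, 389]);
  translate([288, 0, 0]) cube([38, 38, 389]);
  translate([0, 228, 0]) cube([38, 38, 389]);
  translate([288, 228, 0]) cube([38, 38, 389]);
}
translate([1708, 247, 0]) {
  translate([0, 0, 389]) cube([326, 266, 25]);
  cube([38, 38, 389]);
  translate([288, 0, 0]) cube([38, 38, 389]);
  translate([0, 228, 0]) cube([38, 38, 389]);
  translate([288, 228, 0]) cube([38, 38, 389]);
}
translate([0, 0, 734]) {
  cube([31, 66, 1294]);
  translate([342, 0, 0]) cube([31, 66, 1294]);
  translate([31, 0, 178]) cube([311, 66, 33]);
  translate([31, 0, 482]) cube([311, 66, 33]);
  translate([31, 0, 786]) cube([311, 66, 33]);
  translate([31, 0, 1090]) cube([311, 66, 33]);
}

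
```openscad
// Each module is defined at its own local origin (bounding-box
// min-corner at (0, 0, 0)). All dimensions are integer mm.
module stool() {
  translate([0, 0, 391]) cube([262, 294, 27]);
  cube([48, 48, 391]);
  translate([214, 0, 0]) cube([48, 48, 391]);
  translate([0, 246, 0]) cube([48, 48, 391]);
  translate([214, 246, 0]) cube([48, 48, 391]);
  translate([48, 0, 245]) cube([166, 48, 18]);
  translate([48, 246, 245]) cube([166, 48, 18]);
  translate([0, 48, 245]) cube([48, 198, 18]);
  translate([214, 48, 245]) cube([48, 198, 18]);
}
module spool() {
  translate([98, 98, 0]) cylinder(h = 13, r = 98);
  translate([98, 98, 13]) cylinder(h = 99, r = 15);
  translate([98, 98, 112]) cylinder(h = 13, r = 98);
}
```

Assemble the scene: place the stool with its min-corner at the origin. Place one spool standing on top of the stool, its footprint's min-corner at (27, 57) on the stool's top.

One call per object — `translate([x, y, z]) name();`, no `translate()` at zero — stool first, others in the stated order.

stool();
translate([27, 57, 418]) spool();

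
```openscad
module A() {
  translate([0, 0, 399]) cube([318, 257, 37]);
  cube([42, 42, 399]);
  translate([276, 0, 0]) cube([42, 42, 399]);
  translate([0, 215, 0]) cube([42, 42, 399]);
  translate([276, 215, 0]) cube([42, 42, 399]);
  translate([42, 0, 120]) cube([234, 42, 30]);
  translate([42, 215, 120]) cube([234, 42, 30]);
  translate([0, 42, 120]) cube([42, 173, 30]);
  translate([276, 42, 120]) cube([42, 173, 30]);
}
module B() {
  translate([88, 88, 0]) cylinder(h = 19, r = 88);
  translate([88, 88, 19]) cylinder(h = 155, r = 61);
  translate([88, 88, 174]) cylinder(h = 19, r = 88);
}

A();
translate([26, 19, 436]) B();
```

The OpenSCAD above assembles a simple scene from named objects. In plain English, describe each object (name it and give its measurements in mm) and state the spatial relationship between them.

A is a four-legged stool. The seat is 318×257 mm, 37 mm thick, top at z = 436 mm. It stands on four square legs, each 42×42 mm in cross-section, from z = 0 to the seat underside, each flush with a corner of the seat. Four stretchers, 42 mm wide and 30 mm tall, connect adjacent legs with their undersides at z = 120 mm, each running between the inner faces of the legs it joins and aligned with the legs' outer faces on the other axis.

B is a spool: two coaxial disc flanges of radius 88 mm and thickness 19 mm, joined by a core cylinder of radius 61 mm and height 155 mm. The lower flange rests on z = 0 and the three cylinders share a vertical axis.

The spool is on top of the stool.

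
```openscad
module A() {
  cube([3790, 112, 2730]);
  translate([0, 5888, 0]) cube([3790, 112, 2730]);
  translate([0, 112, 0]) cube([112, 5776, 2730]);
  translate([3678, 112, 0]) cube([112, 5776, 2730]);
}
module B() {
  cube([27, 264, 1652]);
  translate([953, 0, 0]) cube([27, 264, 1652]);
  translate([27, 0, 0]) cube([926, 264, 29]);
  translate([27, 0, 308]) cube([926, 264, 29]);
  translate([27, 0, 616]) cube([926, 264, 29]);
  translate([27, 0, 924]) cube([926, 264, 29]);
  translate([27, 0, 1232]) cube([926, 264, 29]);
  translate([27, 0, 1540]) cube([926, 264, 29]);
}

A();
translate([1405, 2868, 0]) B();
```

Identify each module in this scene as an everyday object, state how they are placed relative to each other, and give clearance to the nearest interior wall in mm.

A is a house frame. B is a bookshelf. The bookshelf sits inside the house frame, centred. The clearance to the nearest interior wall is 1293 mm.

Clearances: x = 1293, y = 2756; minimum 1293 mm.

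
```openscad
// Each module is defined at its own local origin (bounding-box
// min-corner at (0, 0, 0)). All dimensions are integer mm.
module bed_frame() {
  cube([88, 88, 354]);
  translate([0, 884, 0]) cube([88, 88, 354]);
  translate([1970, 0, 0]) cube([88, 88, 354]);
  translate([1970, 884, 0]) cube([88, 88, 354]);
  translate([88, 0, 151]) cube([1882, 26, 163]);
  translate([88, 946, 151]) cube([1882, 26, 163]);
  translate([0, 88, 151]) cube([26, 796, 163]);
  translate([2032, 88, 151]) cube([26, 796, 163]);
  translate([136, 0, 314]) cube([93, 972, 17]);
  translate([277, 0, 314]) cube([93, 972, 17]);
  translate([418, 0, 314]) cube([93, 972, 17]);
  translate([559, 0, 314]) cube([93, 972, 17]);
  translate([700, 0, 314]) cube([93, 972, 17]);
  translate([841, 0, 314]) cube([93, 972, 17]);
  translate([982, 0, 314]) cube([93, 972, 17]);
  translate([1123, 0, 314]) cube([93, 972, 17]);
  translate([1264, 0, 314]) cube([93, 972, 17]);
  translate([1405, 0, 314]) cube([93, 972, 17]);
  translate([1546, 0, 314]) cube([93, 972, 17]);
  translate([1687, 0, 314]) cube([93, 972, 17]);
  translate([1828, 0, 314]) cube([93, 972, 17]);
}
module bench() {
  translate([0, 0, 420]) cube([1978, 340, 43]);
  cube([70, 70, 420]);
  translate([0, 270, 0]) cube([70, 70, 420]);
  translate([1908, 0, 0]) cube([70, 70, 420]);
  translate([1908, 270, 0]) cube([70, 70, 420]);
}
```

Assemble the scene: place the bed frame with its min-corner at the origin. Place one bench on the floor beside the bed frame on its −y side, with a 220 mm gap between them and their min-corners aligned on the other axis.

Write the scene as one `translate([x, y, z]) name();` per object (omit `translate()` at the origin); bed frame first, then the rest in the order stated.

bed_frame();
translate([0, -560, 0]) bench();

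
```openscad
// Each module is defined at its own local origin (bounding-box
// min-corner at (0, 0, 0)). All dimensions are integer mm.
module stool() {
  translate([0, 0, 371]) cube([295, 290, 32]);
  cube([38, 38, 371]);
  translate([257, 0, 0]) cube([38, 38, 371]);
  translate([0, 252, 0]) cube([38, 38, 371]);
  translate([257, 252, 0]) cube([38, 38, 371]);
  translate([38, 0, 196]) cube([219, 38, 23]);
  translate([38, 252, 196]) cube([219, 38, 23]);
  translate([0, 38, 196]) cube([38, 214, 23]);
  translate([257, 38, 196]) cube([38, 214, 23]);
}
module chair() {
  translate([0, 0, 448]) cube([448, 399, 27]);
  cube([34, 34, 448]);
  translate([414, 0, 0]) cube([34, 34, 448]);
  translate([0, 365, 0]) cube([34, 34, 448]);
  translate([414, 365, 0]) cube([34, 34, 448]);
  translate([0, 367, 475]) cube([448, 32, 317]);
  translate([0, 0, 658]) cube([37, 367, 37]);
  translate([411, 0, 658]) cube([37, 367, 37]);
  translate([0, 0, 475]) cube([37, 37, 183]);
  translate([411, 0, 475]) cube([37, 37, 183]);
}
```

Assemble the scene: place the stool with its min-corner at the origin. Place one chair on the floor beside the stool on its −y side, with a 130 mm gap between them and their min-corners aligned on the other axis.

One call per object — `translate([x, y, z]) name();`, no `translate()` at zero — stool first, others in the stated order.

stool();
translate([0, -529, 0]) chair();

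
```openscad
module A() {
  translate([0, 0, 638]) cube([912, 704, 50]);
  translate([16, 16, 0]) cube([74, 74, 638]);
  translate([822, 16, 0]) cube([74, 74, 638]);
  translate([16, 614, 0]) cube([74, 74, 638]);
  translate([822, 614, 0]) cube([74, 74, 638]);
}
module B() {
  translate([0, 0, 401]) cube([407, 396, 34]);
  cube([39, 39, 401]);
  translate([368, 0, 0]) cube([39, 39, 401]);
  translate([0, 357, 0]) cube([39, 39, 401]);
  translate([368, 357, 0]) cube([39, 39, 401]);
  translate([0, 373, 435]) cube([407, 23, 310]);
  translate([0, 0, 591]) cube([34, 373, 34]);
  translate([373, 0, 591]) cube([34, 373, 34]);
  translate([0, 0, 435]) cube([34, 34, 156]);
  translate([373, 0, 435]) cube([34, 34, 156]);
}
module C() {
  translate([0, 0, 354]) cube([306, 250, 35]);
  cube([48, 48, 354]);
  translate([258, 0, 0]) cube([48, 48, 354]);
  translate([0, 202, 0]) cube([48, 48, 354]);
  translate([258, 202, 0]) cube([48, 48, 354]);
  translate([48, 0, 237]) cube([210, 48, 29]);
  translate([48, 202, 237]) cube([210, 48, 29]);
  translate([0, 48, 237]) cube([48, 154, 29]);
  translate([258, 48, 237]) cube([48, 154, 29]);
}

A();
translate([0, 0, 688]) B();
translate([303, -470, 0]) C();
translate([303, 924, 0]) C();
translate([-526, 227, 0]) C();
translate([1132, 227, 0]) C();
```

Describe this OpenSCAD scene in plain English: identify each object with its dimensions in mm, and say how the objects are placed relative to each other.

A is a rectangular dining table. The top is 912×704×50 mm with its upper surface at z = 688 mm. It stands on four 74×74 mm square legs, each inset 16 mm from the nearest pair of top edges, running from the floor to the underside of the top.

B is a chair. The seat is a 407×396×34 mm slab with its top at z = 435 mm, on four 39×39 mm corner legs (flush with the seat edges, standing on z = 0). A flat backrest 23 mm thick, 310 mm tall, spans the full seat width and rises from the seat top along its +y edge, rear face flush with the rear of the seat. Two armrests of 34×34 mm section run along each side from the seat's front edge to the front of the backrest, top faces 190 mm above the seat top and outer faces flush with the seat's x-edges; a 34×34 mm post under the front of each armrest stands on the seat at the front corner.

C is a four-legged stool. The seat is 306×250 mm, 35 mm thick, top at z = 389 mm. It stands on four square legs, each 48×48 mm in cross-section, from z = 0 to the seat underside, each flush with a corner of the seat. Four stretchers, 48 mm wide and 29 mm tall, connect adjacent legs with their undersides at z = 237 mm, each running between the inner faces of the legs it joins and aligned with the legs' outer faces on the other axis.

The chair is on top of the table. Four stools sit around the table at the −y, +y, −x, +x sides.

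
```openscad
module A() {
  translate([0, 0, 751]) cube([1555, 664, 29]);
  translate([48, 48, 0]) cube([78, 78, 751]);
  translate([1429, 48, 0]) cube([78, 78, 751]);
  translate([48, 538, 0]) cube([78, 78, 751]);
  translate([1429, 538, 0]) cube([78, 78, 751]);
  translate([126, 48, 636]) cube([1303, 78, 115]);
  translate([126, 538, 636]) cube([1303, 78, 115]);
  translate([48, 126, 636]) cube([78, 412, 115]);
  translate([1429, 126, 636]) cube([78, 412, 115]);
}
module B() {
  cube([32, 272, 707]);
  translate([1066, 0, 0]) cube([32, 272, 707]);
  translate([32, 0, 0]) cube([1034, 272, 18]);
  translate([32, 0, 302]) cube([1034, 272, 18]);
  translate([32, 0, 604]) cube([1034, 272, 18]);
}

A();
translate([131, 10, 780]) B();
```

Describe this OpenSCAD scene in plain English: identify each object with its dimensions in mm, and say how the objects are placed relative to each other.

A is a rectangular dining table. The top is 1555×664×29 mm with its upper surface at z = 780 mm. It stands on four 78×78 mm square legs, each inset 48 mm from the nearest pair of top edges, running from the floor to the underside of the top. Four apron rails, 78 mm thick and 115 mm tall, run between adjacent legs with their top edges flush with the underside of the top and their outer faces flush with the legs' outer faces.

B is a bookshelf 1098 mm wide overall, 272 mm deep and 707 mm tall. The two sides are 32 mm thick vertical panels. 3 horizontal shelves of 18 mm thickness span between the inner faces of the sides; the lowest shelf sits on the floor and shelves are stacked with a clear vertical gap of 284 mm between each pair.

The bookshelf is on top of the table.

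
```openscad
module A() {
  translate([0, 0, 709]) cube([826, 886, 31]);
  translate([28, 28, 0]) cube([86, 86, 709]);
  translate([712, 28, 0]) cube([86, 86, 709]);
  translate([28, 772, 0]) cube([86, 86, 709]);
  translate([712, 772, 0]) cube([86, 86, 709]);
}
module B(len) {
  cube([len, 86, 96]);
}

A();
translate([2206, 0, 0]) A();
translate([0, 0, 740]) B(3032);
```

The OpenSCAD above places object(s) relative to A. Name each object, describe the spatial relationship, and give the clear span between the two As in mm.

A is a table. B is a beam. A beam spans the tops of two tables. The clear span between the two tables is 1380 mm.

Second table starts at x = 2206; first ends at x = 826; clear span = 2206 − 826 = 1380 mm.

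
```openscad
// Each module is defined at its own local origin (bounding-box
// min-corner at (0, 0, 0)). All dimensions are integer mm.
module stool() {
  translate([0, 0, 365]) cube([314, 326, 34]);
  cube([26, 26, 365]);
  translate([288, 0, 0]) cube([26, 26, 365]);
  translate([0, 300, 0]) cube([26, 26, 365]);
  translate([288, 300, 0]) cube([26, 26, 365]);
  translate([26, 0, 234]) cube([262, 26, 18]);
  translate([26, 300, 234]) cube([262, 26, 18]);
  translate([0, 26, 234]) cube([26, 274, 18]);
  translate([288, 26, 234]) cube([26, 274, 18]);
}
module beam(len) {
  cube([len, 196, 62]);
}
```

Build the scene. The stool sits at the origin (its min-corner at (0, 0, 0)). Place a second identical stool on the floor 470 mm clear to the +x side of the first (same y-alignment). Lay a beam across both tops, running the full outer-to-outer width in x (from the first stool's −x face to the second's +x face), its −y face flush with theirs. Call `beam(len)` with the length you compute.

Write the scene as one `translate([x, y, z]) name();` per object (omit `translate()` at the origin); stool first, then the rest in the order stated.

stool();
translate([784, 0, 0]) stool();
translate([0, 0, 399]) beam(1098);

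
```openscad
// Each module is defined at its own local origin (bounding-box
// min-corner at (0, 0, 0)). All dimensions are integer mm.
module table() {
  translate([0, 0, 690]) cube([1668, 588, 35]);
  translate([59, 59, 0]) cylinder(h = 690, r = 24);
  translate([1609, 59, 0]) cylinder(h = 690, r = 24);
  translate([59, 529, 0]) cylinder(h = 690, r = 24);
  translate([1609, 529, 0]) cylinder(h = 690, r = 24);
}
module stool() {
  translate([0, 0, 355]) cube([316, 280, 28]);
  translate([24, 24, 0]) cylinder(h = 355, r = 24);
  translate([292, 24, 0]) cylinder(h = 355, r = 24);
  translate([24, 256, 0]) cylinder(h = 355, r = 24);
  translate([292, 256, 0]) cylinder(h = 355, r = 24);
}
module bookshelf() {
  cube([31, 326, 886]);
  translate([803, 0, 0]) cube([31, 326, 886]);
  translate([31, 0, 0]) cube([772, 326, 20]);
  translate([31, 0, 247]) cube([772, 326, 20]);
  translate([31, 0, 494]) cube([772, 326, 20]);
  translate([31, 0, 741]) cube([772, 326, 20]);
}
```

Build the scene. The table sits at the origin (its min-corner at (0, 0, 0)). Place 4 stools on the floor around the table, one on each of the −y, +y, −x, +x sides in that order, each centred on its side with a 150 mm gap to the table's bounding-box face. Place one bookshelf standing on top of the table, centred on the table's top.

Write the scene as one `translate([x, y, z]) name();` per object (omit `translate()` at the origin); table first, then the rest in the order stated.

table();
translate([676, -430, 0]) stool();
translate([676, 738, 0]) stool();
translate([-466, 154, 0]) stool();
translate([1818, 154, 0]) stool();
translate([417, 131, 725]) bookshelf();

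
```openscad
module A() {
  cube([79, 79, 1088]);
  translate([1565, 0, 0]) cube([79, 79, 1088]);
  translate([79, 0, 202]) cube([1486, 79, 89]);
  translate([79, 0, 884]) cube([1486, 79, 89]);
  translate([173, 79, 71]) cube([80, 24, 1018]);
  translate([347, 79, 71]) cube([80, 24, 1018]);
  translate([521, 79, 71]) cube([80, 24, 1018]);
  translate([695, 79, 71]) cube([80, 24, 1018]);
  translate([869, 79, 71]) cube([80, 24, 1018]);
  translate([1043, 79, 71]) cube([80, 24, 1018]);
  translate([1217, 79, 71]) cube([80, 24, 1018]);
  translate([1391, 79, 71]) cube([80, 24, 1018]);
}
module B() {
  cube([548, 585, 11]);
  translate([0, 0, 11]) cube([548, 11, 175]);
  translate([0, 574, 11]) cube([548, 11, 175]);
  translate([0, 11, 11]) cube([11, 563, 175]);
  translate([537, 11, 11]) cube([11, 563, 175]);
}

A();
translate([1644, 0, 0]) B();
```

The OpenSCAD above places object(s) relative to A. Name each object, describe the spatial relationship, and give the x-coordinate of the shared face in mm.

A is a fence section. B is an open box. The open box is against the fence section's +x side, with their −y faces flush. The x-coordinate of the shared face is 1644 mm.

The fence section's +x face and the open box's −x face are both at x = 1644 mm.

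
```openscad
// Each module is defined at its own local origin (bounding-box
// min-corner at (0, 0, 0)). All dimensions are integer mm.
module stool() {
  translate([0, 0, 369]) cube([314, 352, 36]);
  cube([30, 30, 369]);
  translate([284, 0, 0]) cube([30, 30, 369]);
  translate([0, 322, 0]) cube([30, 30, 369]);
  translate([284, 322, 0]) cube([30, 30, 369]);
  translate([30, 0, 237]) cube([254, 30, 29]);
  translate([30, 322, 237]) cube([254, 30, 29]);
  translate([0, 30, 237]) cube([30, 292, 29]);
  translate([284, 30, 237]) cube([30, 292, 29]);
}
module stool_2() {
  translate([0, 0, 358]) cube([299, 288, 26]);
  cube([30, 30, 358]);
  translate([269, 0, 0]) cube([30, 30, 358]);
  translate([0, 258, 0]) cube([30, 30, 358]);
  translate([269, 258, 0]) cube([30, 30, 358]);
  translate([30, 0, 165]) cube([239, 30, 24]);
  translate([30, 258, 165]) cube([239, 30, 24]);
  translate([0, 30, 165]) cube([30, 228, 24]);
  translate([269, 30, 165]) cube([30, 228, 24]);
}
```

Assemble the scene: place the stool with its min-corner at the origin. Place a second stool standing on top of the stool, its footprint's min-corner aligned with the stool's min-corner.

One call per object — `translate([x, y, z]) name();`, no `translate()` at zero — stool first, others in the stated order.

stool();
translate([0, 0, 405]) stool_2();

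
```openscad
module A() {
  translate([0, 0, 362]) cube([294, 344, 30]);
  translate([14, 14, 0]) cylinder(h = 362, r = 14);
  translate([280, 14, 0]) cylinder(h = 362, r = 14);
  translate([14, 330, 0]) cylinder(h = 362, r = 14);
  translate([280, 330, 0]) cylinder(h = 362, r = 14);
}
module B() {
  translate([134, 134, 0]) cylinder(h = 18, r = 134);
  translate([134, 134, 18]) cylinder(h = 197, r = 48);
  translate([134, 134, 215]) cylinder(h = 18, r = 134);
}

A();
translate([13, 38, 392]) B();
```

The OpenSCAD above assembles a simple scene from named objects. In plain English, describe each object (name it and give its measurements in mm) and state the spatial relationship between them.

A is a four-legged stool. The seat is 294×344 mm, 30 mm thick, top at z = 392 mm. It stands on four round legs, each 28 mm in diameter, from z = 0 to the seat underside, each leg's axis is inset half a diameter from the nearest pair of seat edges (so the leg's bounding box is flush with the corner).

B is a spool: two coaxial disc flanges of radius 134 mm and thickness 18 mm, joined by a core cylinder of radius 48 mm and height 197 mm. The lower flange rests on z = 0 and the three cylinders share a vertical axis.

The spool is on top of the stool, centred.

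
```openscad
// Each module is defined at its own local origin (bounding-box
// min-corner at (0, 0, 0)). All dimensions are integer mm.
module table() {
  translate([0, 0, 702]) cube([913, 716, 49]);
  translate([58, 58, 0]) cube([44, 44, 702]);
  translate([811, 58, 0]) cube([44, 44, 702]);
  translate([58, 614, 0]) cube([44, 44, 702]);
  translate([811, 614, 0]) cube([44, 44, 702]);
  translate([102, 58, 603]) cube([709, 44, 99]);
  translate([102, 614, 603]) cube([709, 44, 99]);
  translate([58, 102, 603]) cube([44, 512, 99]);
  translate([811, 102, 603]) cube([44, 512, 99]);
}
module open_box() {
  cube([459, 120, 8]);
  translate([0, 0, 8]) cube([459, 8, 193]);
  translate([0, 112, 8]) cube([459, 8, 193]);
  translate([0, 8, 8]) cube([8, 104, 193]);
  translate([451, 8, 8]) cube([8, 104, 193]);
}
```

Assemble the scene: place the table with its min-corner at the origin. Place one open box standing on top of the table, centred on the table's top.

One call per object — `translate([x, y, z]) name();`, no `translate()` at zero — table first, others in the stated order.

table();
translate([227, 298, 751]) open_box();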